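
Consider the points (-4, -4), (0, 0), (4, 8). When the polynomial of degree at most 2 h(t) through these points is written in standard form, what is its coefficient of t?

Build the Lagrange basis polynomials:
L_0(t) = t(t - 4) / [32] = (1/32)t^2 - (1/8)t
L_1(t) = (t + 4)(t - 4) / [-16] = -(1/16)t^2 + 1
L_2(t) = (t + 4)t / [32] = (1/32)t^2 + (1/8)t
h(t) = (-4)·L_0 + 0·L_1 + 8·L_2
Only the coefficient of t is needed; take it from each L_i and combine:
(-4)·(-1/8) + 0·(0) + 8·(1/8) = 3/2

3/2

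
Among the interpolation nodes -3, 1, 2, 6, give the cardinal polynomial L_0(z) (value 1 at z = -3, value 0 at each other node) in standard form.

L_0(z) = -(1/180)z^3 + (1/20)z^2 - (1/9)z + 1/15

L_0(z) = (z - 1)(z - 2)(z - 6) / [(-4)·(-5)·(-9)]
       = (z^3 - 9z^2 + 20z - 12) / (-180)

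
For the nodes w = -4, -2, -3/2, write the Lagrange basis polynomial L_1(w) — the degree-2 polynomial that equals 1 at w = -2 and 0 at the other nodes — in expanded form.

L_1(w) = -w^2 - (11/2)w - 6

L_1(w) = (w + 4)(w + 3/2) / [(2)·(-1/2)]
       = (w^2 + (11/2)w + 6) / (-1)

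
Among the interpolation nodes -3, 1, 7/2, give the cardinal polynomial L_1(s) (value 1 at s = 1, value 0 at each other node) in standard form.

L_1(s) = -(1/10)s^2 + (1/20)s + 21/20

L_1(s) = (s + 3)(s - 7/2) / [(4)·(-5/2)]
       = (s^2 - (1/2)s - 21/2) / (-10)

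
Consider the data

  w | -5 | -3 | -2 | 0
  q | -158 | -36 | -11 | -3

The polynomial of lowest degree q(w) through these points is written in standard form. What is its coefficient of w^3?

1

L_0(w) = (w + 3)(w + 2)w / [-30] = -(1/30)w^3 - (1/6)w^2 - (1/5)w
L_1(w) = (w + 5)(w + 2)w / [6] = (1/6)w^3 + (7/6)w^2 + (5/3)w
L_2(w) = (w + 5)(w + 3)w / [-6] = -(1/6)w^3 - (4/3)w^2 - (5/2)w
L_3(w) = (w + 5)(w + 3)(w + 2) / [30] = (1/30)w^3 + (1/3)w^2 + (31/30)w + 1
q(w) = (-158)·L_0 + (-36)·L_1 + (-11)·L_2 + (-3)·L_3
Only the coefficient of w^3 is needed; take it from each L_i and combine:
(-158)·(-1/30) + (-36)·(1/6) + (-11)·(-1/6) + (-3)·(1/30) = 1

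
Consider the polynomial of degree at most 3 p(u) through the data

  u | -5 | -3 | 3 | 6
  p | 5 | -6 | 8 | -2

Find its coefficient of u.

Build the Lagrange basis polynomials:
L_0(u) = (u + 3)(u - 3)(u - 6) / [-176] = -(1/176)u^3 + (3/88)u^2 + (9/176)u - 27/88
L_1(u) = (u + 5)(u - 3)(u - 6) / [108] = (1/108)u^3 - (1/27)u^2 - (1/4)u + 5/6
L_2(u) = (u + 5)(u + 3)(u - 6) / [-144] = -(1/144)u^3 - (1/72)u^2 + (11/48)u + 5/8
L_3(u) = (u + 5)(u + 3)(u - 3) / [297] = (1/297)u^3 + (5/297)u^2 - (1/33)u - 5/33
p(u) = 5·L_0 + (-6)·L_1 + 8·L_2 + (-2)·L_3
Only the coefficient of u is needed; take it from each L_i and combine:
5·(9/176) + (-6)·(-1/4) + 8·(11/48) + (-2)·(-1/33) = 1927/528

1927/528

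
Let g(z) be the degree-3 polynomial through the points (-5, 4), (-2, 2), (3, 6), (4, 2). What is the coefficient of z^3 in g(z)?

L_0(z) = (z + 2)(z - 3)(z - 4) / [-216] = -(1/216)z^3 + (5/216)z^2 + (1/108)z - 1/9
L_1(z) = (z + 5)(z - 3)(z - 4) / [90] = (1/90)z^3 - (1/45)z^2 - (23/90)z + 2/3
L_2(z) = (z + 5)(z + 2)(z - 4) / [-40] = -(1/40)z^3 - (3/40)z^2 + (9/20)z + 1
L_3(z) = (z + 5)(z + 2)(z - 3) / [54] = (1/54)z^3 + (2/27)z^2 - (11/54)z - 5/9
g(z) = 4·L_0 + 2·L_1 + 6·L_2 + 2·L_3
Only the coefficient of z^3 is needed; take it from each L_i and combine:
4·(-1/216) + 2·(1/90) + 6·(-1/40) + 2·(1/54) = -59/540

-59/540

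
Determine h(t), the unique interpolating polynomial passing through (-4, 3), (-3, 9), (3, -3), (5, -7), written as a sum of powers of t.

L_0(t) = (t + 3)(t - 3)(t - 5) / [-63] = -(1/63)t^3 + (5/63)t^2 + (1/7)t - 5/7
L_1(t) = (t + 4)(t - 3)(t - 5) / [48] = (1/48)t^3 - (1/12)t^2 - (17/48)t + 5/4
L_2(t) = (t + 4)(t + 3)(t - 5) / [-84] = -(1/84)t^3 - (1/42)t^2 + (23/84)t + 5/7
L_3(t) = (t + 4)(t + 3)(t - 3) / [144] = (1/144)t^3 + (1/36)t^2 - (1/16)t - 1/4
h(t) = 3·L_0 + 9·L_1 + (-3)·L_2 + (-7)·L_3
  3·L_0(t) = -(1/21)t^3 + (5/21)t^2 + (3/7)t - 15/7
  9·L_1(t) = (3/16)t^3 - (3/4)t^2 - (51/16)t + 45/4
  (-3)·L_2(t) = (1/28)t^3 + (1/14)t^2 - (23/28)t - 15/7
  (-7)·L_3(t) = -(7/144)t^3 - (7/36)t^2 + (7/16)t + 7/4
Adding term by term: (8/63)t^3 - (40/63)t^2 - (22/7)t + 61/7

h(t) = (8/63)t^3 - (40/63)t^2 - (22/7)t + 61/7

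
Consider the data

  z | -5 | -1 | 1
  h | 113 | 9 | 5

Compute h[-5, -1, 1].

4

h[-5,-1] = (9 - 113) / (-1 - (-5)) = -26
h[-1,1] = (5 - 9) / (1 - (-1)) = -2
h[-5,-1,1] = (-2 - (-26)) / (1 - (-5)) = 4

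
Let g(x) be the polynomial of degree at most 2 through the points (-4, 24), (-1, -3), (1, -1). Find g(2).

Evaluate each Lagrange basis at x = 2:
L_0(2) = (3)·(1)/[(-3)·(-5)] = 1/5
L_1(2) = (6)·(1)/[(3)·(-2)] = -1
L_2(2) = (6)·(3)/[(5)·(2)] = 9/5
Sum: 24·(1/5) + (-3)·(-1) + (-1)·(9/5) = 6

6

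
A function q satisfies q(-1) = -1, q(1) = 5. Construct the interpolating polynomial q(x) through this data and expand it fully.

q(x) = 3x + 2

Build the Lagrange basis polynomials:
L_0(x) = (x - 1) / [-2] = -(1/2)x + 1/2
L_1(x) = (x + 1) / [2] = (1/2)x + 1/2
q(x) = (-1)·L_0 + 5·L_1
  (-1)·L_0(x) = (1/2)x - 1/2
  5·L_1(x) = (5/2)x + 5/2
Adding term by term: 3x + 2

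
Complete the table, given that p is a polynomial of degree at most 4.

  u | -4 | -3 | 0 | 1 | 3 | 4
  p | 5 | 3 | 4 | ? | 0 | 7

40/21

The 5 known values determine p uniquely (degree ≤ 4).
L_0(1) = (4)·(1)·(-2)·(-3)/[(-1)·(-4)·(-7)·(-8)] = 3/28
L_1(1) = (5)·(1)·(-2)·(-3)/[(1)·(-3)·(-6)·(-7)] = -5/21
L_2(1) = (5)·(4)·(-2)·(-3)/[(4)·(3)·(-3)·(-4)] = 5/6
L_3(1) = (5)·(4)·(1)·(-3)/[(7)·(6)·(3)·(-1)] = 10/21
L_4(1) = (5)·(4)·(1)·(-2)/[(8)·(7)·(4)·(1)] = -5/28
Sum: 5·(3/28) + 3·(-5/21) + 4·(5/6) + 0 + 7·(-5/28) = 40/21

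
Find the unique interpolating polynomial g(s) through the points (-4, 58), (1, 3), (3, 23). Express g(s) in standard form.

Newton's divided differences:
g[-4,1] = (3 - 58) / (1 - (-4)) = -11
g[1,3] = (23 - 3) / (3 - 1) = 10
g[-4,1,3] = (10 - (-11)) / (3 - (-4)) = 3
g(s) = 58 + (-11)·(s + 4) + 3·(s + 4)(s - 1)
Expanding: g(s) = 3s^2 - 2s + 2

g(s) = 3s^2 - 2s + 2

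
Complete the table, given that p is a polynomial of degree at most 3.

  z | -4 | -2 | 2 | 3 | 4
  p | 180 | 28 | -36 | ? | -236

-107

The 4 known values determine p uniquely (degree ≤ 3).
Evaluate each Lagrange basis at z = 3:
L_0(3) = (5)·(1)·(-1)/[(-2)·(-6)·(-8)] = 5/96
L_1(3) = (7)·(1)·(-1)/[(2)·(-4)·(-6)] = -7/48
L_2(3) = (7)·(5)·(-1)/[(6)·(4)·(-2)] = 35/48
L_3(3) = (7)·(5)·(1)/[(8)·(6)·(2)] = 35/96
Sum: 180·(5/96) + 28·(-7/48) + (-36)·(35/48) + (-236)·(35/96) = -107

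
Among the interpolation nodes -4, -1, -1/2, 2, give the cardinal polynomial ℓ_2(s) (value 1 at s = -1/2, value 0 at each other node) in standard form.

ℓ_2(s) = (s + 4)(s + 1)(s - 2) / [(7/2)·(1/2)·(-5/2)]
       = (s^3 + 3s^2 - 6s - 8) / (-35/8)

ℓ_2(s) = -(8/35)s^3 - (24/35)s^2 + (48/35)s + 64/35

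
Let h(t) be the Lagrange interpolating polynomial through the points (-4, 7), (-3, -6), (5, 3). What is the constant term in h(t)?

L_0(t) = (t + 3)(t - 5) / [9] = (1/9)t^2 - (2/9)t - 5/3
L_1(t) = (t + 4)(t - 5) / [-8] = -(1/8)t^2 + (1/8)t + 5/2
L_2(t) = (t + 4)(t + 3) / [72] = (1/72)t^2 + (7/72)t + 1/6
h(t) = 7·L_0 + (-6)·L_1 + 3·L_2
Only the constant term is needed; take it from each L_i and combine:
7·(-5/3) + (-6)·(5/2) + 3·(1/6) = -157/6

-157/6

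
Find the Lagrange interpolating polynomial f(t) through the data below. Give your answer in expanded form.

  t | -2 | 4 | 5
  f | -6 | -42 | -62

f(t) = -2t^2 - 2t - 2

L_0(t) = (t - 4)(t - 5) / [42] = (1/42)t^2 - (3/14)t + 10/21
L_1(t) = (t + 2)(t - 5) / [-6] = -(1/6)t^2 + (1/2)t + 5/3
L_2(t) = (t + 2)(t - 4) / [7] = (1/7)t^2 - (2/7)t - 8/7
f(t) = (-6)·L_0 + (-42)·L_1 + (-62)·L_2
  (-6)·L_0(t) = -(1/7)t^2 + (9/7)t - 20/7
  (-42)·L_1(t) = 7t^2 - 21t - 70
  (-62)·L_2(t) = -(62/7)t^2 + (124/7)t + 496/7
Adding term by term: -2t^2 - 2t - 2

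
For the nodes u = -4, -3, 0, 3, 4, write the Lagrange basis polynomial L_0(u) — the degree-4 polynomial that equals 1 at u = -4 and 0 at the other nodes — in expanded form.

L_0(u) = (u + 3)u(u - 3)(u - 4) / [(-1)·(-4)·(-7)·(-8)]
       = (u^4 - 4u^3 - 9u^2 + 36u) / (224)

L_0(u) = (1/224)u^4 - (1/56)u^3 - (9/224)u^2 + (9/56)u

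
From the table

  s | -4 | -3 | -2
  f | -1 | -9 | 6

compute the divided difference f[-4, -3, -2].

f[-4,-3] = (-9 - (-1)) / (-3 - (-4)) = -8
f[-3,-2] = (6 - (-9)) / (-2 - (-3)) = 15
f[-4,-3,-2] = (15 - (-8)) / (-2 - (-4)) = 23/2

23/2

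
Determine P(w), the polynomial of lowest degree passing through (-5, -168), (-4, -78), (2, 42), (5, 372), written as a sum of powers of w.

P(w) = 2w^3 + 4w^2 + 4w + 2

Build the Lagrange basis polynomials:
L_0(w) = (w + 4)(w - 2)(w - 5) / [-70] = -(1/70)w^3 + (3/70)w^2 + (9/35)w - 4/7
L_1(w) = (w + 5)(w - 2)(w - 5) / [54] = (1/54)w^3 - (1/27)w^2 - (25/54)w + 25/27
L_2(w) = (w + 5)(w + 4)(w - 5) / [-126] = -(1/126)w^3 - (2/63)w^2 + (25/126)w + 50/63
L_3(w) = (w + 5)(w + 4)(w - 2) / [270] = (1/270)w^3 + (7/270)w^2 + (1/135)w - 4/27
P(w) = (-168)·L_0 + (-78)·L_1 + 42·L_2 + 372·L_3
  (-168)·L_0(w) = (12/5)w^3 - (36/5)w^2 - (216/5)w + 96
  (-78)·L_1(w) = -(13/9)w^3 + (26/9)w^2 + (325/9)w - 650/9
  42·L_2(w) = -(1/3)w^3 - (4/3)w^2 + (25/3)w + 100/3
  372·L_3(w) = (62/45)w^3 + (434/45)w^2 + (124/45)w - 496/9
Adding term by term: 2w^3 + 4w^2 + 4w + 2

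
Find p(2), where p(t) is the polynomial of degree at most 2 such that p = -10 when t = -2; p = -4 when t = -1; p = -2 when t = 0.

L_0(2) = (3)·(2)/[(-1)·(-2)] = 3
L_1(2) = (4)·(2)/[(1)·(-1)] = -8
L_2(2) = (4)·(3)/[(2)·(1)] = 6
Sum: (-10)·(3) + (-4)·(-8) + (-2)·(6) = -10

-10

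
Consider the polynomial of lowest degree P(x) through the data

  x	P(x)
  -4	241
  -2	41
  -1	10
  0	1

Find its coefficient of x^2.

L_0(x) = (x + 2)(x + 1)x / [-24] = -(1/24)x^3 - (1/8)x^2 - (1/12)x
L_1(x) = (x + 4)(x + 1)x / [4] = (1/4)x^3 + (5/4)x^2 + x
L_2(x) = (x + 4)(x + 2)x / [-3] = -(1/3)x^3 - 2x^2 - (8/3)x
L_3(x) = (x + 4)(x + 2)(x + 1) / [8] = (1/8)x^3 + (7/8)x^2 + (7/4)x + 1
P(x) = 241·L_0 + 41·L_1 + 10·L_2 + 1·L_3
Only the coefficient of x^2 is needed; take it from each L_i and combine:
241·(-1/8) + 41·(5/4) + 10·(-2) + 1·(7/8) = 2

2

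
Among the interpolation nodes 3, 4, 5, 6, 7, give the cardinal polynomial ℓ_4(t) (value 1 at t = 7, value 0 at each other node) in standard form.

ℓ_4(t) = (t - 3)(t - 4)(t - 5)(t - 6) / [(4)·(3)·(2)·(1)]
       = (t^4 - 18t^3 + 119t^2 - 342t + 360) / (24)

ℓ_4(t) = (1/24)t^4 - (3/4)t^3 + (119/24)t^2 - (57/4)t + 15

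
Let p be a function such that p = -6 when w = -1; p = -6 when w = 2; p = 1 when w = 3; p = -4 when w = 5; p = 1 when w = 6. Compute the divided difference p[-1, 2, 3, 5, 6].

p[-1,2] = (-6 - (-6)) / (2 - (-1)) = 0
p[2,3] = (1 - (-6)) / (3 - 2) = 7
p[3,5] = (-4 - 1) / (5 - 3) = -5/2
p[5,6] = (1 - (-4)) / (6 - 5) = 5
p[-1,2,3] = (7 - 0) / (3 - (-1)) = 7/4
p[2,3,5] = (-5/2 - 7) / (5 - 2) = -19/6
p[3,5,6] = (5 - (-5/2)) / (6 - 3) = 5/2
p[-1,2,3,5] = (-19/6 - 7/4) / (5 - (-1)) = -59/72
p[2,3,5,6] = (5/2 - (-19/6)) / (6 - 2) = 17/12
p[-1,2,3,5,6] = (17/12 - (-59/72)) / (6 - (-1)) = 23/72

23/72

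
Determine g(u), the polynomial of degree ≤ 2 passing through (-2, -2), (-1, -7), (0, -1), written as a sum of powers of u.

g(u) = (11/2)u^2 + (23/2)u - 1

Build the Lagrange basis polynomials:
L_0(u) = (u + 1)u / [2] = (1/2)u^2 + (1/2)u
L_1(u) = (u + 2)u / [-1] = -u^2 - 2u
L_2(u) = (u + 2)(u + 1) / [2] = (1/2)u^2 + (3/2)u + 1
g(u) = (-2)·L_0 + (-7)·L_1 + (-1)·L_2
  (-2)·L_0(u) = -u^2 - u
  (-7)·L_1(u) = 7u^2 + 14u
  (-1)·L_2(u) = -(1/2)u^2 - (3/2)u - 1
Adding term by term: (11/2)u^2 + (23/2)u - 1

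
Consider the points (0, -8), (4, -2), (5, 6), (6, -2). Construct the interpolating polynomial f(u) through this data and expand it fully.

f(u) = -(31/20)u^3 + (61/4)u^2 - (347/10)u - 8

Build the Lagrange basis polynomials:
L_0(u) = (u - 4)(u - 5)(u - 6) / [-120] = -(1/120)u^3 + (1/8)u^2 - (37/60)u + 1
L_1(u) = u(u - 5)(u - 6) / [8] = (1/8)u^3 - (11/8)u^2 + (15/4)u
L_2(u) = u(u - 4)(u - 6) / [-5] = -(1/5)u^3 + 2u^2 - (24/5)u
L_3(u) = u(u - 4)(u - 5) / [12] = (1/12)u^3 - (3/4)u^2 + (5/3)u
f(u) = (-8)·L_0 + (-2)·L_1 + 6·L_2 + (-2)·L_3
  (-8)·L_0(u) = (1/15)u^3 - u^2 + (74/15)u - 8
  (-2)·L_1(u) = -(1/4)u^3 + (11/4)u^2 - (15/2)u
  6·L_2(u) = -(6/5)u^3 + 12u^2 - (144/5)u
  (-2)·L_3(u) = -(1/6)u^3 + (3/2)u^2 - (10/3)u
Adding term by term: -(31/20)u^3 + (61/4)u^2 - (347/10)u - 8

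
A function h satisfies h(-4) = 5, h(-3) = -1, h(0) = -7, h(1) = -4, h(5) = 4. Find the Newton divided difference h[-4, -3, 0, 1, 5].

h[-4,-3] = (-1 - 5) / (-3 - (-4)) = -6
h[-3,0] = (-7 - (-1)) / (0 - (-3)) = -2
h[0,1] = (-4 - (-7)) / (1 - 0) = 3
h[1,5] = (4 - (-4)) / (5 - 1) = 2
h[-4,-3,0] = (-2 - (-6)) / (0 - (-4)) = 1
h[-3,0,1] = (3 - (-2)) / (1 - (-3)) = 5/4
h[0,1,5] = (2 - 3) / (5 - 0) = -1/5
h[-4,-3,0,1] = (5/4 - 1) / (1 - (-4)) = 1/20
h[-3,0,1,5] = (-1/5 - 5/4) / (5 - (-3)) = -29/160
h[-4,-3,0,1,5] = (-29/160 - 1/20) / (5 - (-4)) = -37/1440

-37/1440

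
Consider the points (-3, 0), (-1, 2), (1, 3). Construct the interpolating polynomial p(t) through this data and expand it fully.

p(t) = -(1/8)t^2 + (1/2)t + 21/8

Newton's divided differences:
p[-3,-1] = (2 - 0) / (-1 - (-3)) = 1
p[-1,1] = (3 - 2) / (1 - (-1)) = 1/2
p[-3,-1,1] = (1/2 - 1) / (1 - (-3)) = -1/8
p(t) = 1·(t + 3) + (-1/8)·(t + 3)(t + 1)
Expanding: p(t) = -(1/8)t^2 + (1/2)t + 21/8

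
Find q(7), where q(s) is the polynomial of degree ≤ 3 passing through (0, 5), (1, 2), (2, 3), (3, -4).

-352

L_0(7) = (6)·(5)·(4)/[(-1)·(-2)·(-3)] = -20
L_1(7) = (7)·(5)·(4)/[(1)·(-1)·(-2)] = 70
L_2(7) = (7)·(6)·(4)/[(2)·(1)·(-1)] = -84
L_3(7) = (7)·(6)·(5)/[(3)·(2)·(1)] = 35
Sum: 5·(-20) + 2·(70) + 3·(-84) + (-4)·(35) = -352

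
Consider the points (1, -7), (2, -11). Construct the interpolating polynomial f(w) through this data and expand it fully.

Build the Lagrange basis polynomials:
L_0(w) = (w - 2) / [-1] = -w + 2
L_1(w) = (w - 1) / [1] = w - 1
f(w) = (-7)·L_0 + (-11)·L_1
  (-7)·L_0(w) = 7w - 14
  (-11)·L_1(w) = -11w + 11
Adding term by term: -4w - 3

f(w) = -4w - 3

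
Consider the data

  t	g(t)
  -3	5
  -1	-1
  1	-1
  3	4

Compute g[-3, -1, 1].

3/4

g[-3,-1] = (-1 - 5) / (-1 - (-3)) = -3
g[-1,1] = (-1 - (-1)) / (1 - (-1)) = 0
g[-3,-1,1] = (0 - (-3)) / (1 - (-3)) = 3/4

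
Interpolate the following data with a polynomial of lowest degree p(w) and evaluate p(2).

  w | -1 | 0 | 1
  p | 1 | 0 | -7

-20

L_0(2) = (2)·(1)/[(-1)·(-2)] = 1
L_1(2) = (3)·(1)/[(1)·(-1)] = -3
L_2(2) = (3)·(2)/[(2)·(1)] = 3
Sum: 1·(1) + 0 + (-7)·(3) = -20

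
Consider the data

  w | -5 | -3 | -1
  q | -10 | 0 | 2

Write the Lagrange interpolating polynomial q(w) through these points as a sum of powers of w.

q(w) = -w^2 - 3w

Build the Lagrange basis polynomials:
L_0(w) = (w + 3)(w + 1) / [8] = (1/8)w^2 + (1/2)w + 3/8
L_1(w) = (w + 5)(w + 1) / [-4] = -(1/4)w^2 - (3/2)w - 5/4
L_2(w) = (w + 5)(w + 3) / [8] = (1/8)w^2 + w + 15/8
q(w) = (-10)·L_0 + 0·L_1 + 2·L_2
  (-10)·L_0(w) = -(5/4)w^2 - 5w - 15/4
  0·L_1(w) = 0
  2·L_2(w) = (1/4)w^2 + 2w + 15/4
Adding term by term: -w^2 - 3w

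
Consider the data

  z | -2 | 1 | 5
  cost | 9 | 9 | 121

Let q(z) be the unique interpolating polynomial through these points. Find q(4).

Evaluate each Lagrange basis at z = 4:
L_0(4) = (3)·(-1)/[(-3)·(-7)] = -1/7
L_1(4) = (6)·(-1)/[(3)·(-4)] = 1/2
L_2(4) = (6)·(3)/[(7)·(4)] = 9/14
Sum: 9·(-1/7) + 9·(1/2) + 121·(9/14) = 81

81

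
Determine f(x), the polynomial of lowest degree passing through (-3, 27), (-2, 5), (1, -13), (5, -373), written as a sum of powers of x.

f(x) = -2x^3 - 4x^2 - 4x - 3

Build the Lagrange basis polynomials:
L_0(x) = (x + 2)(x - 1)(x - 5) / [-32] = -(1/32)x^3 + (1/8)x^2 + (7/32)x - 5/16
L_1(x) = (x + 3)(x - 1)(x - 5) / [21] = (1/21)x^3 - (1/7)x^2 - (13/21)x + 5/7
L_2(x) = (x + 3)(x + 2)(x - 5) / [-48] = -(1/48)x^3 + (19/48)x + 5/8
L_3(x) = (x + 3)(x + 2)(x - 1) / [224] = (1/224)x^3 + (1/56)x^2 + (1/224)x - 3/112
f(x) = 27·L_0 + 5·L_1 + (-13)·L_2 + (-373)·L_3
  27·L_0(x) = -(27/32)x^3 + (27/8)x^2 + (189/32)x - 135/16
  5·L_1(x) = (5/21)x^3 - (5/7)x^2 - (65/21)x + 25/7
  (-13)·L_2(x) = (13/48)x^3 - (247/48)x - 65/8
  (-373)·L_3(x) = -(373/224)x^3 - (373/56)x^2 - (373/224)x + 1119/112
Adding term by term: -2x^3 - 4x^2 - 4x - 3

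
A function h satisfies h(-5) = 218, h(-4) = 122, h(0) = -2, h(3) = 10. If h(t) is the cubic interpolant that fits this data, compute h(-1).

2

L_0(-1) = (3)·(-1)·(-4)/[(-1)·(-5)·(-8)] = -3/10
L_1(-1) = (4)·(-1)·(-4)/[(1)·(-4)·(-7)] = 4/7
L_2(-1) = (4)·(3)·(-4)/[(5)·(4)·(-3)] = 4/5
L_3(-1) = (4)·(3)·(-1)/[(8)·(7)·(3)] = -1/14
Sum: 218·(-3/10) + 122·(4/7) + (-2)·(4/5) + 10·(-1/14) = 2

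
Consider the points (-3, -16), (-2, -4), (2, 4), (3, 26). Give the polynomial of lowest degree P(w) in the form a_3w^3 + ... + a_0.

L_0(w) = (w + 2)(w - 2)(w - 3) / [-30] = -(1/30)w^3 + (1/10)w^2 + (2/15)w - 2/5
L_1(w) = (w + 3)(w - 2)(w - 3) / [20] = (1/20)w^3 - (1/10)w^2 - (9/20)w + 9/10
L_2(w) = (w + 3)(w + 2)(w - 3) / [-20] = -(1/20)w^3 - (1/10)w^2 + (9/20)w + 9/10
L_3(w) = (w + 3)(w + 2)(w - 2) / [30] = (1/30)w^3 + (1/10)w^2 - (2/15)w - 2/5
P(w) = (-16)·L_0 + (-4)·L_1 + 4·L_2 + 26·L_3
  (-16)·L_0(w) = (8/15)w^3 - (8/5)w^2 - (32/15)w + 32/5
  (-4)·L_1(w) = -(1/5)w^3 + (2/5)w^2 + (9/5)w - 18/5
  4·L_2(w) = -(1/5)w^3 - (2/5)w^2 + (9/5)w + 18/5
  26·L_3(w) = (13/15)w^3 + (13/5)w^2 - (52/15)w - 52/5
Adding term by term: w^3 + w^2 - 2w - 4

P(w) = w^3 + w^2 - 2w - 4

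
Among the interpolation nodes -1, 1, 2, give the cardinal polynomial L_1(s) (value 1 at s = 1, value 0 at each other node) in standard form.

L_1(s) = (s + 1)(s - 2) / [(2)·(-1)]
       = (s^2 - s - 2) / (-2)

L_1(s) = -(1/2)s^2 + (1/2)s + 1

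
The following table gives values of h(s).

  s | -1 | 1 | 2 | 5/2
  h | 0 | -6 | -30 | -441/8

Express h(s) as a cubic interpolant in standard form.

h(s) = -3s^3 - s^2 - 2

L_0(s) = (s - 1)(s - 2)(s - 5/2) / [-21] = -(1/21)s^3 + (11/42)s^2 - (19/42)s + 5/21
L_1(s) = (s + 1)(s - 2)(s - 5/2) / [3] = (1/3)s^3 - (7/6)s^2 + (1/6)s + 5/3
L_2(s) = (s + 1)(s - 1)(s - 5/2) / [-3/2] = -(2/3)s^3 + (5/3)s^2 + (2/3)s - 5/3
L_3(s) = (s + 1)(s - 1)(s - 2) / [21/8] = (8/21)s^3 - (16/21)s^2 - (8/21)s + 16/21
h(s) = 0·L_0 + (-6)·L_1 + (-30)·L_2 + (-441/8)·L_3
  0·L_0(s) = 0
  (-6)·L_1(s) = -2s^3 + 7s^2 - s - 10
  (-30)·L_2(s) = 20s^3 - 50s^2 - 20s + 50
  (-441/8)·L_3(s) = -21s^3 + 42s^2 + 21s - 42
Adding term by term: -3s^3 - s^2 - 2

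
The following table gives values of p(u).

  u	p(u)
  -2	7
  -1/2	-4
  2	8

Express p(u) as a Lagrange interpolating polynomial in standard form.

L_0(u) = (u + 1/2)(u - 2) / [6] = (1/6)u^2 - (1/4)u - 1/6
L_1(u) = (u + 2)(u - 2) / [-15/4] = -(4/15)u^2 + 16/15
L_2(u) = (u + 2)(u + 1/2) / [10] = (1/10)u^2 + (1/4)u + 1/10
p(u) = 7·L_0 + (-4)·L_1 + 8·L_2
  7·L_0(u) = (7/6)u^2 - (7/4)u - 7/6
  (-4)·L_1(u) = (16/15)u^2 - 64/15
  8·L_2(u) = (4/5)u^2 + 2u + 4/5
Adding term by term: (91/30)u^2 + (1/4)u - 139/30

p(u) = (91/30)u^2 + (1/4)u - 139/30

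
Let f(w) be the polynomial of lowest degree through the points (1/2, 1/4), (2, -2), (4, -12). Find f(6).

Evaluate each Lagrange basis at w = 6:
L_0(6) = (4)·(2)/[(-3/2)·(-7/2)] = 32/21
L_1(6) = (11/2)·(2)/[(3/2)·(-2)] = -11/3
L_2(6) = (11/2)·(4)/[(7/2)·(2)] = 22/7
Sum: 1/4·(32/21) + (-2)·(-11/3) + (-12)·(22/7) = -30

-30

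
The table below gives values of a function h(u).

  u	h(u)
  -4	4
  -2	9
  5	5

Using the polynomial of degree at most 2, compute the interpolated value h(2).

Evaluate each Lagrange basis at u = 2:
L_0(2) = (4)·(-3)/[(-2)·(-9)] = -2/3
L_1(2) = (6)·(-3)/[(2)·(-7)] = 9/7
L_2(2) = (6)·(4)/[(9)·(7)] = 8/21
Sum: 4·(-2/3) + 9·(9/7) + 5·(8/21) = 227/21

227/21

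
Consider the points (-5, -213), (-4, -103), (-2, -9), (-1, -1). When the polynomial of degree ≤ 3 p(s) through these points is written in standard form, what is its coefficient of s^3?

2

Build the Lagrange basis polynomials:
L_0(s) = (s + 4)(s + 2)(s + 1) / [-12] = -(1/12)s^3 - (7/12)s^2 - (7/6)s - 2/3
L_1(s) = (s + 5)(s + 2)(s + 1) / [6] = (1/6)s^3 + (4/3)s^2 + (17/6)s + 5/3
L_2(s) = (s + 5)(s + 4)(s + 1) / [-6] = -(1/6)s^3 - (5/3)s^2 - (29/6)s - 10/3
L_3(s) = (s + 5)(s + 4)(s + 2) / [12] = (1/12)s^3 + (11/12)s^2 + (19/6)s + 10/3
p(s) = (-213)·L_0 + (-103)·L_1 + (-9)·L_2 + (-1)·L_3
Only the coefficient of s^3 is needed; take it from each L_i and combine:
(-213)·(-1/12) + (-103)·(1/6) + (-9)·(-1/6) + (-1)·(1/12) = 2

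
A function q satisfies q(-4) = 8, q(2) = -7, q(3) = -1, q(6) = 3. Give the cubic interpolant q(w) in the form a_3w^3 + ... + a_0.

q(w) = -(5/21)w^3 + (61/42)w^2 + (137/42)w - 122/7

Build the Lagrange basis polynomials:
L_0(w) = (w - 2)(w - 3)(w - 6) / [-420] = -(1/420)w^3 + (11/420)w^2 - (3/35)w + 3/35
L_1(w) = (w + 4)(w - 3)(w - 6) / [24] = (1/24)w^3 - (5/24)w^2 - (3/4)w + 3
L_2(w) = (w + 4)(w - 2)(w - 6) / [-21] = -(1/21)w^3 + (4/21)w^2 + (20/21)w - 16/7
L_3(w) = (w + 4)(w - 2)(w - 3) / [120] = (1/120)w^3 - (1/120)w^2 - (7/60)w + 1/5
q(w) = 8·L_0 + (-7)·L_1 + (-1)·L_2 + 3·L_3
  8·L_0(w) = -(2/105)w^3 + (22/105)w^2 - (24/35)w + 24/35
  (-7)·L_1(w) = -(7/24)w^3 + (35/24)w^2 + (21/4)w - 21
  (-1)·L_2(w) = (1/21)w^3 - (4/21)w^2 - (20/21)w + 16/7
  3·L_3(w) = (1/40)w^3 - (1/40)w^2 - (7/20)w + 3/5
Adding term by term: -(5/21)w^3 + (61/42)w^2 + (137/42)w - 122/7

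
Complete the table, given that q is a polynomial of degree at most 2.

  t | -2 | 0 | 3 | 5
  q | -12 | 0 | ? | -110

The 3 known values determine q uniquely (degree ≤ 2).
Evaluate each Lagrange basis at t = 3:
L_0(3) = (3)·(-2)/[(-2)·(-7)] = -3/7
L_1(3) = (5)·(-2)/[(2)·(-5)] = 1
L_2(3) = (5)·(3)/[(7)·(5)] = 3/7
Sum: (-12)·(-3/7) + 0 + (-110)·(3/7) = -42

-42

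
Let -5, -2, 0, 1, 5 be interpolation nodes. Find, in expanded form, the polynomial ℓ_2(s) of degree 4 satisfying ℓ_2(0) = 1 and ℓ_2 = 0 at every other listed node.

ℓ_2(s) = (s + 5)(s + 2)(s - 1)(s - 5) / [(5)·(2)·(-1)·(-5)]
       = (s^4 + s^3 - 27s^2 - 25s + 50) / (50)

ℓ_2(s) = (1/50)s^4 + (1/50)s^3 - (27/50)s^2 - (1/2)s + 1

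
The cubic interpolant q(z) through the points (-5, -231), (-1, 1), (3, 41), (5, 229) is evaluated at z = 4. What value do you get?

L_0(4) = (5)·(1)·(-1)/[(-4)·(-8)·(-10)] = 1/64
L_1(4) = (9)·(1)·(-1)/[(4)·(-4)·(-6)] = -3/32
L_2(4) = (9)·(5)·(-1)/[(8)·(4)·(-2)] = 45/64
L_3(4) = (9)·(5)·(1)/[(10)·(6)·(2)] = 3/8
Sum: (-231)·(1/64) + 1·(-3/32) + 41·(45/64) + 229·(3/8) = 111

111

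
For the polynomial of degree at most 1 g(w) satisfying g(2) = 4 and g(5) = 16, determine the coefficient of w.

4

The leading coefficient equals the top divided difference g[2,5].
g[2,5] = (16 - 4) / (5 - 2) = 4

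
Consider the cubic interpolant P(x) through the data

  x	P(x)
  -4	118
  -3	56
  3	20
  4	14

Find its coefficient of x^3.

Build the Lagrange basis polynomials:
L_0(x) = (x + 3)(x - 3)(x - 4) / [-56] = -(1/56)x^3 + (1/14)x^2 + (9/56)x - 9/14
L_1(x) = (x + 4)(x - 3)(x - 4) / [42] = (1/42)x^3 - (1/14)x^2 - (8/21)x + 8/7
L_2(x) = (x + 4)(x + 3)(x - 4) / [-42] = -(1/42)x^3 - (1/14)x^2 + (8/21)x + 8/7
L_3(x) = (x + 4)(x + 3)(x - 3) / [56] = (1/56)x^3 + (1/14)x^2 - (9/56)x - 9/14
P(x) = 118·L_0 + 56·L_1 + 20·L_2 + 14·L_3
Only the coefficient of x^3 is needed; take it from each L_i and combine:
118·(-1/56) + 56·(1/42) + 20·(-1/42) + 14·(1/56) = -1

-1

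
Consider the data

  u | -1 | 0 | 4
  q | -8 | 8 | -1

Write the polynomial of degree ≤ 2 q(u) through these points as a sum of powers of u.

L_0(u) = u(u - 4) / [5] = (1/5)u^2 - (4/5)u
L_1(u) = (u + 1)(u - 4) / [-4] = -(1/4)u^2 + (3/4)u + 1
L_2(u) = (u + 1)u / [20] = (1/20)u^2 + (1/20)u
q(u) = (-8)·L_0 + 8·L_1 + (-1)·L_2
  (-8)·L_0(u) = -(8/5)u^2 + (32/5)u
  8·L_1(u) = -2u^2 + 6u + 8
  (-1)·L_2(u) = -(1/20)u^2 - (1/20)u
Adding term by term: -(73/20)u^2 + (247/20)u + 8

q(u) = -(73/20)u^2 + (247/20)u + 8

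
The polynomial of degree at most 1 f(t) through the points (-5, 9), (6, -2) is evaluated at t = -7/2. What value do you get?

L_0(-7/2) = (-19/2)/[(-11)] = 19/22
L_1(-7/2) = (3/2)/[(11)] = 3/22
Sum: 9·(19/22) + (-2)·(3/22) = 15/2

15/2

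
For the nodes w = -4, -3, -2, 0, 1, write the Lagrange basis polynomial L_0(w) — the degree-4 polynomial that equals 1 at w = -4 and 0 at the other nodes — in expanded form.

L_0(w) = (w + 3)(w + 2)w(w - 1) / [(-1)·(-2)·(-4)·(-5)]
       = (w^4 + 4w^3 + w^2 - 6w) / (40)

L_0(w) = (1/40)w^4 + (1/10)w^3 + (1/40)w^2 - (3/20)w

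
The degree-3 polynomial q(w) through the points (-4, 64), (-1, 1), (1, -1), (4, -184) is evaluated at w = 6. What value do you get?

-566

L_0(6) = (7)·(5)·(2)/[(-3)·(-5)·(-8)] = -7/12
L_1(6) = (10)·(5)·(2)/[(3)·(-2)·(-5)] = 10/3
L_2(6) = (10)·(7)·(2)/[(5)·(2)·(-3)] = -14/3
L_3(6) = (10)·(7)·(5)/[(8)·(5)·(3)] = 35/12
Sum: 64·(-7/12) + 1·(10/3) + (-1)·(-14/3) + (-184)·(35/12) = -566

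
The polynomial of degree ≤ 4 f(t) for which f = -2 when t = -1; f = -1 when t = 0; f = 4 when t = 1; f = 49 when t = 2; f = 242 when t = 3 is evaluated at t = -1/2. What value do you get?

Using Newton's divided-difference form:
f[-1,0] = (-1 - (-2)) / (0 - (-1)) = 1
f[0,1] = (4 - (-1)) / (1 - 0) = 5
f[1,2] = (49 - 4) / (2 - 1) = 45
f[2,3] = (242 - 49) / (3 - 2) = 193
f[-1,0,1] = (5 - 1) / (1 - (-1)) = 2
f[0,1,2] = (45 - 5) / (2 - 0) = 20
f[1,2,3] = (193 - 45) / (3 - 1) = 74
f[-1,0,1,2] = (20 - 2) / (2 - (-1)) = 6
f[0,1,2,3] = (74 - 20) / (3 - 0) = 18
f[-1,0,1,2,3] = (18 - 6) / (3 - (-1)) = 3
f(-1/2) = -2 + 1·(1/2) + 2·(1/2)·(-1/2) + 6·(1/2)·(-1/2)·(-3/2) + 3·(1/2)·(-1/2)·(-3/2)·(-5/2) = -41/16

-41/16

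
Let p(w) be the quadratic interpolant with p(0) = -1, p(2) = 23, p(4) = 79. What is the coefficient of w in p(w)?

L_0(w) = (w - 2)(w - 4) / [8] = (1/8)w^2 - (3/4)w + 1
L_1(w) = w(w - 4) / [-4] = -(1/4)w^2 + w
L_2(w) = w(w - 2) / [8] = (1/8)w^2 - (1/4)w
p(w) = (-1)·L_0 + 23·L_1 + 79·L_2
Only the coefficient of w is needed; take it from each L_i and combine:
(-1)·(-3/4) + 23·(1) + 79·(-1/4) = 4

4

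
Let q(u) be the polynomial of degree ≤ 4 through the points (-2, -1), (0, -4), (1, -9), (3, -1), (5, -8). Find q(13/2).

Evaluate each Lagrange basis at u = 13/2:
L_0(13/2) = (13/2)·(11/2)·(7/2)·(3/2)/[(-2)·(-3)·(-5)·(-7)] = 143/160
L_1(13/2) = (17/2)·(11/2)·(7/2)·(3/2)/[(2)·(-1)·(-3)·(-5)] = -1309/160
L_2(13/2) = (17/2)·(13/2)·(7/2)·(3/2)/[(3)·(1)·(-2)·(-4)] = 1547/128
L_3(13/2) = (17/2)·(13/2)·(11/2)·(3/2)/[(5)·(3)·(2)·(-2)] = -2431/320
L_4(13/2) = (17/2)·(13/2)·(11/2)·(7/2)/[(7)·(5)·(4)·(2)] = 2431/640
Sum: (-1)·(143/160) + (-4)·(-1309/160) + (-9)·(1547/128) + (-1)·(-2431/320) + (-8)·(2431/640) = -63829/640

-63829/640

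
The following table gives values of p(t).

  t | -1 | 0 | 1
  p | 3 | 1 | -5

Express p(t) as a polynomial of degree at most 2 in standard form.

p(t) = -2t^2 - 4t + 1

L_0(t) = t(t - 1) / [2] = (1/2)t^2 - (1/2)t
L_1(t) = (t + 1)(t - 1) / [-1] = -t^2 + 1
L_2(t) = (t + 1)t / [2] = (1/2)t^2 + (1/2)t
p(t) = 3·L_0 + 1·L_1 + (-5)·L_2
  3·L_0(t) = (3/2)t^2 - (3/2)t
  1·L_1(t) = -t^2 + 1
  (-5)·L_2(t) = -(5/2)t^2 - (5/2)t
Adding term by term: -2t^2 - 4t + 1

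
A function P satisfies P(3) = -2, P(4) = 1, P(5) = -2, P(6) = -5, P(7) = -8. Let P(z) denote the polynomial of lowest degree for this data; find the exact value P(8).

Evaluate each Lagrange basis at z = 8:
L_0(8) = (4)·(3)·(2)·(1)/[(-1)·(-2)·(-3)·(-4)] = 1
L_1(8) = (5)·(3)·(2)·(1)/[(1)·(-1)·(-2)·(-3)] = -5
L_2(8) = (5)·(4)·(2)·(1)/[(2)·(1)·(-1)·(-2)] = 10
L_3(8) = (5)·(4)·(3)·(1)/[(3)·(2)·(1)·(-1)] = -10
L_4(8) = (5)·(4)·(3)·(2)/[(4)·(3)·(2)·(1)] = 5
Sum: (-2)·(1) + 1·(-5) + (-2)·(10) + (-5)·(-10) + (-8)·(5) = -17

-17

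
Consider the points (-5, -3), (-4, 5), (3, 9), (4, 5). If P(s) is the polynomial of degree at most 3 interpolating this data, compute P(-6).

-95/7

L_0(-6) = (-2)·(-9)·(-10)/[(-1)·(-8)·(-9)] = 5/2
L_1(-6) = (-1)·(-9)·(-10)/[(1)·(-7)·(-8)] = -45/28
L_2(-6) = (-1)·(-2)·(-10)/[(8)·(7)·(-1)] = 5/14
L_3(-6) = (-1)·(-2)·(-9)/[(9)·(8)·(1)] = -1/4
Sum: (-3)·(5/2) + 5·(-45/28) + 9·(5/14) + 5·(-1/4) = -95/7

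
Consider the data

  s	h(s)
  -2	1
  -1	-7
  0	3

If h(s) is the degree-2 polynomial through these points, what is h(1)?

Using Newton's divided-difference form:
h[-2,-1] = (-7 - 1) / (-1 - (-2)) = -8
h[-1,0] = (3 - (-7)) / (0 - (-1)) = 10
h[-2,-1,0] = (10 - (-8)) / (0 - (-2)) = 9
h(1) = 1 + (-8)·(3) + 9·(3)·(2) = 31

31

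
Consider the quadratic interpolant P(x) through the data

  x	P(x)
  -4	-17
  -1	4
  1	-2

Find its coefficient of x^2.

Build the Lagrange basis polynomials:
L_0(x) = (x + 1)(x - 1) / [15] = (1/15)x^2 - 1/15
L_1(x) = (x + 4)(x - 1) / [-6] = -(1/6)x^2 - (1/2)x + 2/3
L_2(x) = (x + 4)(x + 1) / [10] = (1/10)x^2 + (1/2)x + 2/5
P(x) = (-17)·L_0 + 4·L_1 + (-2)·L_2
Only the coefficient of x^2 is needed; take it from each L_i and combine:
(-17)·(1/15) + 4·(-1/6) + (-2)·(1/10) = -2

-2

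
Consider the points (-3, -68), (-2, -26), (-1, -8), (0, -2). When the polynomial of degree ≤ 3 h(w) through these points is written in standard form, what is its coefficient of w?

Build the Lagrange basis polynomials:
L_0(w) = (w + 2)(w + 1)w / [-6] = -(1/6)w^3 - (1/2)w^2 - (1/3)w
L_1(w) = (w + 3)(w + 1)w / [2] = (1/2)w^3 + 2w^2 + (3/2)w
L_2(w) = (w + 3)(w + 2)w / [-2] = -(1/2)w^3 - (5/2)w^2 - 3w
L_3(w) = (w + 3)(w + 2)(w + 1) / [6] = (1/6)w^3 + w^2 + (11/6)w + 1
h(w) = (-68)·L_0 + (-26)·L_1 + (-8)·L_2 + (-2)·L_3
Only the coefficient of w is needed; take it from each L_i and combine:
(-68)·(-1/3) + (-26)·(3/2) + (-8)·(-3) + (-2)·(11/6) = 4

4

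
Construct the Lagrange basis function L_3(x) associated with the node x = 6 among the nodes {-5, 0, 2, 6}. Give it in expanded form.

L_3(x) = (1/264)x^3 + (1/88)x^2 - (5/132)x

L_3(x) = (x + 5)x(x - 2) / [(11)·(6)·(4)]
       = (x^3 + 3x^2 - 10x) / (264)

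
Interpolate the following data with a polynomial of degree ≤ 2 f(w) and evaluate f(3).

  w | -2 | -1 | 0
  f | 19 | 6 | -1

Evaluate each Lagrange basis at w = 3:
L_0(3) = (4)·(3)/[(-1)·(-2)] = 6
L_1(3) = (5)·(3)/[(1)·(-1)] = -15
L_2(3) = (5)·(4)/[(2)·(1)] = 10
Sum: 19·(6) + 6·(-15) + (-1)·(10) = 14

14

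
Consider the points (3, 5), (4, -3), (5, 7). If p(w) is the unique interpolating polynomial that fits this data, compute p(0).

137

Using Newton's divided-difference form:
p[3,4] = (-3 - 5) / (4 - 3) = -8
p[4,5] = (7 - (-3)) / (5 - 4) = 10
p[3,4,5] = (10 - (-8)) / (5 - 3) = 9
p(0) = 5 + (-8)·(-3) + 9·(-3)·(-4) = 137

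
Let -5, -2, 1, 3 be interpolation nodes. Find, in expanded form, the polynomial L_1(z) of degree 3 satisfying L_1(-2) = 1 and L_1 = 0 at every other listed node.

L_1(z) = (1/45)z^3 + (1/45)z^2 - (17/45)z + 1/3

L_1(z) = (z + 5)(z - 1)(z - 3) / [(3)·(-3)·(-5)]
       = (z^3 + z^2 - 17z + 15) / (45)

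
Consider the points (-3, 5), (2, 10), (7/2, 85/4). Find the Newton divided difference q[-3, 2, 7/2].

q[-3,2] = (10 - 5) / (2 - (-3)) = 1
q[2,7/2] = (85/4 - 10) / (7/2 - 2) = 15/2
q[-3,2,7/2] = (15/2 - 1) / (7/2 - (-3)) = 1

1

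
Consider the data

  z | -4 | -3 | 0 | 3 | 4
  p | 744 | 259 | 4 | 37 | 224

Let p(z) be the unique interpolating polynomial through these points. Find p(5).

Using Newton's divided-difference form:
p[-4,-3] = (259 - 744) / (-3 - (-4)) = -485
p[-3,0] = (4 - 259) / (0 - (-3)) = -85
p[0,3] = (37 - 4) / (3 - 0) = 11
p[3,4] = (224 - 37) / (4 - 3) = 187
p[-4,-3,0] = (-85 - (-485)) / (0 - (-4)) = 100
p[-3,0,3] = (11 - (-85)) / (3 - (-3)) = 16
p[0,3,4] = (187 - 11) / (4 - 0) = 44
p[-4,-3,0,3] = (16 - 100) / (3 - (-4)) = -12
p[-3,0,3,4] = (44 - 16) / (4 - (-3)) = 4
p[-4,-3,0,3,4] = (4 - (-12)) / (4 - (-4)) = 2
p(5) = 744 + (-485)·(9) + 100·(9)·(8) + (-12)·(9)·(8)·(5) + 2·(9)·(8)·(5)·(2) = 699

699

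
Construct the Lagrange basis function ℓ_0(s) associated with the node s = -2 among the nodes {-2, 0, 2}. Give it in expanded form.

ℓ_0(s) = (1/8)s^2 - (1/4)s

ℓ_0(s) = s(s - 2) / [(-2)·(-4)]
       = (s^2 - 2s) / (8)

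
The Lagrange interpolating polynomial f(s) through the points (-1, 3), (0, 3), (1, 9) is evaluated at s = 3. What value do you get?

L_0(3) = (3)·(2)/[(-1)·(-2)] = 3
L_1(3) = (4)·(2)/[(1)·(-1)] = -8
L_2(3) = (4)·(3)/[(2)·(1)] = 6
Sum: 3·(3) + 3·(-8) + 9·(6) = 39

39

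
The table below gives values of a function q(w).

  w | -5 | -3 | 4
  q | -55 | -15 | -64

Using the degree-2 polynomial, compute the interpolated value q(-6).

-84

Evaluate each Lagrange basis at w = -6:
L_0(-6) = (-3)·(-10)/[(-2)·(-9)] = 5/3
L_1(-6) = (-1)·(-10)/[(2)·(-7)] = -5/7
L_2(-6) = (-1)·(-3)/[(9)·(7)] = 1/21
Sum: (-55)·(5/3) + (-15)·(-5/7) + (-64)·(1/21) = -84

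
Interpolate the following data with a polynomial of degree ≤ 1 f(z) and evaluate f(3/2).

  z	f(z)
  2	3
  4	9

L_0(3/2) = (-5/2)/[(-2)] = 5/4
L_1(3/2) = (-1/2)/[(2)] = -1/4
Sum: 3·(5/4) + 9·(-1/4) = 3/2

3/2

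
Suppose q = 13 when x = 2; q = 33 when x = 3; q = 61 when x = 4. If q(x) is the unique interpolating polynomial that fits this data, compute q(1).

L_0(1) = (-2)·(-3)/[(-1)·(-2)] = 3
L_1(1) = (-1)·(-3)/[(1)·(-1)] = -3
L_2(1) = (-1)·(-2)/[(2)·(1)] = 1
Sum: 13·(3) + 33·(-3) + 61·(1) = 1

1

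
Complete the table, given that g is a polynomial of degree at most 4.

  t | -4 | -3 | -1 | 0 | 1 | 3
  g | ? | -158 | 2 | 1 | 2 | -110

-523

The 5 known values determine g uniquely (degree ≤ 4).
L_0(-4) = (-3)·(-4)·(-5)·(-7)/[(-2)·(-3)·(-4)·(-6)] = 35/12
L_1(-4) = (-1)·(-4)·(-5)·(-7)/[(2)·(-1)·(-2)·(-4)] = -35/4
L_2(-4) = (-1)·(-3)·(-5)·(-7)/[(3)·(1)·(-1)·(-3)] = 35/3
L_3(-4) = (-1)·(-3)·(-4)·(-7)/[(4)·(2)·(1)·(-2)] = -21/4
L_4(-4) = (-1)·(-3)·(-4)·(-5)/[(6)·(4)·(3)·(2)] = 5/12
Sum: (-158)·(35/12) + 2·(-35/4) + 1·(35/3) + 2·(-21/4) + (-110)·(5/12) = -523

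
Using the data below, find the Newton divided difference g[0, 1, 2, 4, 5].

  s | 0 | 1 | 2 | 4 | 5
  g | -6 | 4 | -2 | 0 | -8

g[0,1] = (4 - (-6)) / (1 - 0) = 10
g[1,2] = (-2 - 4) / (2 - 1) = -6
g[2,4] = (0 - (-2)) / (4 - 2) = 1
g[4,5] = (-8 - 0) / (5 - 4) = -8
g[0,1,2] = (-6 - 10) / (2 - 0) = -8
g[1,2,4] = (1 - (-6)) / (4 - 1) = 7/3
g[2,4,5] = (-8 - 1) / (5 - 2) = -3
g[0,1,2,4] = (7/3 - (-8)) / (4 - 0) = 31/12
g[1,2,4,5] = (-3 - 7/3) / (5 - 1) = -4/3
g[0,1,2,4,5] = (-4/3 - 31/12) / (5 - 0) = -47/60

-47/60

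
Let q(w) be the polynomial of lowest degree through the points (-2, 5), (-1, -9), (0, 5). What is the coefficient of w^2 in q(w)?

14

L_0(w) = (w + 1)w / [2] = (1/2)w^2 + (1/2)w
L_1(w) = (w + 2)w / [-1] = -w^2 - 2w
L_2(w) = (w + 2)(w + 1) / [2] = (1/2)w^2 + (3/2)w + 1
q(w) = 5·L_0 + (-9)·L_1 + 5·L_2
Only the coefficient of w^2 is needed; take it from each L_i and combine:
5·(1/2) + (-9)·(-1) + 5·(1/2) = 14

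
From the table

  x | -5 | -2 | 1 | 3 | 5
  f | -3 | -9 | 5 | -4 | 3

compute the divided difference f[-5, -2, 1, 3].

-53/144

f[-5,-2] = (-9 - (-3)) / (-2 - (-5)) = -2
f[-2,1] = (5 - (-9)) / (1 - (-2)) = 14/3
f[1,3] = (-4 - 5) / (3 - 1) = -9/2
f[-5,-2,1] = (14/3 - (-2)) / (1 - (-5)) = 10/9
f[-2,1,3] = (-9/2 - 14/3) / (3 - (-2)) = -11/6
f[-5,-2,1,3] = (-11/6 - 10/9) / (3 - (-5)) = -53/144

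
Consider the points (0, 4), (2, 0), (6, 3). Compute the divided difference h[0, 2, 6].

h[0,2] = (0 - 4) / (2 - 0) = -2
h[2,6] = (3 - 0) / (6 - 2) = 3/4
h[0,2,6] = (3/4 - (-2)) / (6 - 0) = 11/24

11/24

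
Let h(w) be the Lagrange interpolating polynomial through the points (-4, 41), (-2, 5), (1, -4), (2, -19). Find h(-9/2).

485/8

Evaluate each Lagrange basis at w = -9/2:
L_0(-9/2) = (-5/2)·(-11/2)·(-13/2)/[(-2)·(-5)·(-6)] = 143/96
L_1(-9/2) = (-1/2)·(-11/2)·(-13/2)/[(2)·(-3)·(-4)] = -143/192
L_2(-9/2) = (-1/2)·(-5/2)·(-13/2)/[(5)·(3)·(-1)] = 13/24
L_3(-9/2) = (-1/2)·(-5/2)·(-11/2)/[(6)·(4)·(1)] = -55/192
Sum: 41·(143/96) + 5·(-143/192) + (-4)·(13/24) + (-19)·(-55/192) = 485/8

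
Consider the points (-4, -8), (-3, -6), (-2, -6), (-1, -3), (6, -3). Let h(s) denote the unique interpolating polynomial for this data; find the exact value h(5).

43

Using Newton's divided-difference form:
h[-4,-3] = (-6 - (-8)) / (-3 - (-4)) = 2
h[-3,-2] = (-6 - (-6)) / (-2 - (-3)) = 0
h[-2,-1] = (-3 - (-6)) / (-1 - (-2)) = 3
h[-1,6] = (-3 - (-3)) / (6 - (-1)) = 0
h[-4,-3,-2] = (0 - 2) / (-2 - (-4)) = -1
h[-3,-2,-1] = (3 - 0) / (-1 - (-3)) = 3/2
h[-2,-1,6] = (0 - 3) / (6 - (-2)) = -3/8
h[-4,-3,-2,-1] = (3/2 - (-1)) / (-1 - (-4)) = 5/6
h[-3,-2,-1,6] = (-3/8 - 3/2) / (6 - (-3)) = -5/24
h[-4,-3,-2,-1,6] = (-5/24 - 5/6) / (6 - (-4)) = -5/48
h(5) = -8 + 2·(9) + (-1)·(9)·(8) + (5/6)·(9)·(8)·(7) + (-5/48)·(9)·(8)·(7)·(6) = 43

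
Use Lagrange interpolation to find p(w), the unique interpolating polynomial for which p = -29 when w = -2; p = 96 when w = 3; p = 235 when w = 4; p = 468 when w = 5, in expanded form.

p(w) = 4w^3 - w^2 - 2w + 3

Build the Lagrange basis polynomials:
L_0(w) = (w - 3)(w - 4)(w - 5) / [-210] = -(1/210)w^3 + (2/35)w^2 - (47/210)w + 2/7
L_1(w) = (w + 2)(w - 4)(w - 5) / [10] = (1/10)w^3 - (7/10)w^2 + (1/5)w + 4
L_2(w) = (w + 2)(w - 3)(w - 5) / [-6] = -(1/6)w^3 + w^2 + (1/6)w - 5
L_3(w) = (w + 2)(w - 3)(w - 4) / [14] = (1/14)w^3 - (5/14)w^2 - (1/7)w + 12/7
p(w) = (-29)·L_0 + 96·L_1 + 235·L_2 + 468·L_3
  (-29)·L_0(w) = (29/210)w^3 - (58/35)w^2 + (1363/210)w - 58/7
  96·L_1(w) = (48/5)w^3 - (336/5)w^2 + (96/5)w + 384
  235·L_2(w) = -(235/6)w^3 + 235w^2 + (235/6)w - 1175
  468·L_3(w) = (234/7)w^3 - (1170/7)w^2 - (468/7)w + 5616/7
Adding term by term: 4w^3 - w^2 - 2w + 3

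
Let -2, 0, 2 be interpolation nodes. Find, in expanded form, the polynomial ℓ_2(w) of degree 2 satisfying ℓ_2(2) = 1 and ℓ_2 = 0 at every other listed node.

ℓ_2(w) = (w + 2)w / [(4)·(2)]
       = (w^2 + 2w) / (8)

ℓ_2(w) = (1/8)w^2 + (1/4)w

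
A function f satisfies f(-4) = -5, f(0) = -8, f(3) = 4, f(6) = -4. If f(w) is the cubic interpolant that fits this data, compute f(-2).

Evaluate each Lagrange basis at w = -2:
L_0(-2) = (-2)·(-5)·(-8)/[(-4)·(-7)·(-10)] = 2/7
L_1(-2) = (2)·(-5)·(-8)/[(4)·(-3)·(-6)] = 10/9
L_2(-2) = (2)·(-2)·(-8)/[(7)·(3)·(-3)] = -32/63
L_3(-2) = (2)·(-2)·(-5)/[(10)·(6)·(3)] = 1/9
Sum: (-5)·(2/7) + (-8)·(10/9) + 4·(-32/63) + (-4)·(1/9) = -806/63

-806/63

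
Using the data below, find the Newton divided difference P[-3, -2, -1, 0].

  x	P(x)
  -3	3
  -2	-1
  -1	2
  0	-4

P[-3,-2] = (-1 - 3) / (-2 - (-3)) = -4
P[-2,-1] = (2 - (-1)) / (-1 - (-2)) = 3
P[-1,0] = (-4 - 2) / (0 - (-1)) = -6
P[-3,-2,-1] = (3 - (-4)) / (-1 - (-3)) = 7/2
P[-2,-1,0] = (-6 - 3) / (0 - (-2)) = -9/2
P[-3,-2,-1,0] = (-9/2 - 7/2) / (0 - (-3)) = -8/3

-8/3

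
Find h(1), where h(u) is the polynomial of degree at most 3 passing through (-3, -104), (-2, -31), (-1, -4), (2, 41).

8

Evaluate each Lagrange basis at u = 1:
L_0(1) = (3)·(2)·(-1)/[(-1)·(-2)·(-5)] = 3/5
L_1(1) = (4)·(2)·(-1)/[(1)·(-1)·(-4)] = -2
L_2(1) = (4)·(3)·(-1)/[(2)·(1)·(-3)] = 2
L_3(1) = (4)·(3)·(2)/[(5)·(4)·(3)] = 2/5
Sum: (-104)·(3/5) + (-31)·(-2) + (-4)·(2) + 41·(2/5) = 8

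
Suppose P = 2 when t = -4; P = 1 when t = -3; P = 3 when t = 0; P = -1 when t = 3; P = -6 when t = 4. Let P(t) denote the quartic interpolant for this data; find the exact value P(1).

43/14

Evaluate each Lagrange basis at t = 1:
L_0(1) = (4)·(1)·(-2)·(-3)/[(-1)·(-4)·(-7)·(-8)] = 3/28
L_1(1) = (5)·(1)·(-2)·(-3)/[(1)·(-3)·(-6)·(-7)] = -5/21
L_2(1) = (5)·(4)·(-2)·(-3)/[(4)·(3)·(-3)·(-4)] = 5/6
L_3(1) = (5)·(4)·(1)·(-3)/[(7)·(6)·(3)·(-1)] = 10/21
L_4(1) = (5)·(4)·(1)·(-2)/[(8)·(7)·(4)·(1)] = -5/28
Sum: 2·(3/28) + 1·(-5/21) + 3·(5/6) + (-1)·(10/21) + (-6)·(-5/28) = 43/14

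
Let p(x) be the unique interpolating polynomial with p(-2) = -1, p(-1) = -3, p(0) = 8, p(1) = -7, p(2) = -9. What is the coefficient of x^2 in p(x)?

L_0(x) = (x + 1)x(x - 1)(x - 2) / [24] = (1/24)x^4 - (1/12)x^3 - (1/24)x^2 + (1/12)x
L_1(x) = (x + 2)x(x - 1)(x - 2) / [-6] = -(1/6)x^4 + (1/6)x^3 + (2/3)x^2 - (2/3)x
L_2(x) = (x + 2)(x + 1)(x - 1)(x - 2) / [4] = (1/4)x^4 - (5/4)x^2 + 1
L_3(x) = (x + 2)(x + 1)x(x - 2) / [-6] = -(1/6)x^4 - (1/6)x^3 + (2/3)x^2 + (2/3)x
L_4(x) = (x + 2)(x + 1)x(x - 1) / [24] = (1/24)x^4 + (1/12)x^3 - (1/24)x^2 - (1/12)x
p(x) = (-1)·L_0 + (-3)·L_1 + 8·L_2 + (-7)·L_3 + (-9)·L_4
Only the coefficient of x^2 is needed; take it from each L_i and combine:
(-1)·(-1/24) + (-3)·(2/3) + 8·(-5/4) + (-7)·(2/3) + (-9)·(-1/24) = -65/4

-65/4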